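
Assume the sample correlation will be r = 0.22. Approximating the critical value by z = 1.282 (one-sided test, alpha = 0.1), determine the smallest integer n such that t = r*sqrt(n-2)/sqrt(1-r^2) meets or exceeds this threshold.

35

r√(n−2)/√(1−r²) ≥ 1.282  ⇔  n−2 ≥ (1.282)²·(1−r²)/r²
(1−r²)/r² = (1−0.0484)/0.0484 = 19.6612
n ≥ 2 + 1.643524·19.6612 = 2 + 32.3137 = 34.3137
⌈34.3137⌉ = 35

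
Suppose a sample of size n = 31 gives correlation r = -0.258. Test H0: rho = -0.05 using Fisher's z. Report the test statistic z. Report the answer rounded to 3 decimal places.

Fisher z: atanh(-0.258) = -0.263965, atanh(-0.05) = -0.050042
z = (z_r − z_0)·√(n−3) = (-0.263965 − (-0.050042))·√28 = -0.213923 · 5.291503 = -1.132

-1.132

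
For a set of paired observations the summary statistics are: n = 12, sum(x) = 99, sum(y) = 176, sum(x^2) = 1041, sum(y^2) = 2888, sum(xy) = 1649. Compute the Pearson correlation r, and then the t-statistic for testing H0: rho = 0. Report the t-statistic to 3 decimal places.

3.599

S_xy = nΣxy − ΣxΣy = 12·1649 − 99·176 = 19788 − 17424 = 2364
S_xx = nΣx² − (Σx)² = 12·1041 − 99² = 12492 − 9801 = 2691
S_yy = nΣy² − (Σy)² = 12·2888 − 176² = 34656 − 30976 = 3680
r = S_xy / √(S_xx·S_yy) = 2364 / √(2691·3680) = 2364 / √9902880 = 2364 / 3146.8842 = 0.7512
t = r·√(n−2)/√(1−r²) = 0.7512·√10 / √(1−0.564301) = 2.375503 / 0.660075 = 3.599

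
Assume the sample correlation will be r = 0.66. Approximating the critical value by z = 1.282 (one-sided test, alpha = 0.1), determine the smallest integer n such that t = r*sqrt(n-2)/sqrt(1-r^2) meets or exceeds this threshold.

r√(n−2)/√(1−r²) ≥ 1.282  ⇔  n−2 ≥ (1.282)²·(1−r²)/r²
(1−r²)/r² = (1−0.4356)/0.4356 = 1.2957
n ≥ 2 + 1.643524·1.2957 = 2 + 2.1295 = 4.1295
⌈4.1295⌉ = 5

5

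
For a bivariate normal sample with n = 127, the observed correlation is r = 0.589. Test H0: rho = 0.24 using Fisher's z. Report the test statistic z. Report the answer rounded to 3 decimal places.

4.803

z_r = atanh(0.589) = 0.676133,  z_0 = atanh(0.24) = 0.244774
SE = 1/√(n−3) = 1/√124 = 0.089803
z = (z_r − z_0)/SE = (0.676133 − 0.244774) / 0.089803 = 0.431359 / 0.089803 = 4.803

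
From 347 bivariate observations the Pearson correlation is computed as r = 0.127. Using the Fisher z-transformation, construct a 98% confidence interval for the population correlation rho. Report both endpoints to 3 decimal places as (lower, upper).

(0.002, 0.248)

Fisher z: z_r = atanh(r) = ½·ln((1+0.127)/(1−0.127)) = 0.127689
SE(z) = 1/√(n−3) = 1/√344 = 0.053916
98% ⇒ z* = 2.326; margin = 2.326·0.053916 = 0.125409
CI on z-scale: (0.002280, 0.253098)
Back-transform: tanh(0.002280) = 0.002280, tanh(0.253098) = 0.247829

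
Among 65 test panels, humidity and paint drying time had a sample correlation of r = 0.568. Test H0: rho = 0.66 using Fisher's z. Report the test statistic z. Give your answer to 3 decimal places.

z_r = atanh(0.568) = 0.644565,  z_0 = atanh(0.66) = 0.792814
SE = 1/√(n−3) = 1/√62 = 0.127000
z = (z_r − z_0)/SE = (0.644565 − 0.792814) / 0.127000 = -0.148249 / 0.127000 = -1.167

-1.167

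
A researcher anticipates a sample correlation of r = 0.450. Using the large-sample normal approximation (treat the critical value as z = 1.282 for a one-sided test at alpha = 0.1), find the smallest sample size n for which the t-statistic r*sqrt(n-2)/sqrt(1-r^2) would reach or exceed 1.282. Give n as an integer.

Need r·√(n−2)/√(1−r²) ≥ 1.282
√(n−2) ≥ 1.282·√(1−0.202500) / 0.450 = 1.282·0.893029 / 0.450 = 2.5441
n−2 ≥ 6.4724  ⇒  n ≥ 8.4724
Smallest integer n = 9

9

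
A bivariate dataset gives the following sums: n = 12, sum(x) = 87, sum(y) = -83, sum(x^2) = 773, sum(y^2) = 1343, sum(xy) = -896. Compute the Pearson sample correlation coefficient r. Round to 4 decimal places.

-0.8897

S_xy = nΣxy − ΣxΣy = 12·(-896) − 87·(-83) = -10752 − (-7221) = -3531
S_xx = nΣx² − (Σx)² = 12·773 − 87² = 9276 − 7569 = 1707
S_yy = nΣy² − (Σy)² = 12·1343 − (-83)² = 16116 − 6889 = 9227
r = S_xy / √(S_xx·S_yy) = -3531 / √(1707·9227) = -3531 / √15750489 = -3531 / 3968.6886 = -0.8897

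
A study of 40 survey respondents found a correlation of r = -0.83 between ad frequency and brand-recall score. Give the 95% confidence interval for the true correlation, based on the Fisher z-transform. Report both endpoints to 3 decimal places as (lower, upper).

(-0.907, -0.699)

Fisher z: z_r = atanh(r) = ½·ln((1+(-0.83))/(1−(-0.83))) = -1.188136
SE(z) = 1/√(n−3) = 1/√37 = 0.164399
95% ⇒ z* = 1.960; margin = 1.960·0.164399 = 0.322222
CI on z-scale: (-1.510358, -0.865914)
Back-transform: tanh(-1.510358) = -0.907003, tanh(-0.865914) = -0.699292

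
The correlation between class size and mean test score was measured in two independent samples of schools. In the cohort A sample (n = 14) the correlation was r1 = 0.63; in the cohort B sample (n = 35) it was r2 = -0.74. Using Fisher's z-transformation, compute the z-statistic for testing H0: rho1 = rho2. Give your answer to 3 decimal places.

Fisher z-transforms: z1 = atanh(0.63) = 0.741416, z2 = atanh(-0.74) = -0.950479; difference d = 1.691895
Var(d) = 1/11 + 1/32 = 0.0909091 + 0.0312500 = 0.1221591
z = d/√Var(d) = 1.691895 / √0.1221591 = 1.691895 / 0.349513 = 4.841

4.841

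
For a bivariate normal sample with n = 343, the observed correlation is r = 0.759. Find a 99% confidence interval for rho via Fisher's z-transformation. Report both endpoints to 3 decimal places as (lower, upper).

z_r = atanh(0.759) = 0.993852;  SE = 1/√(n−3) = 1/√340 = 0.054233
z-limits: 0.993852 ± 2.576·0.054233 = 0.993852 ± 0.139704 = [0.854148, 1.133556]
ρ-limits: (tanh 0.854148, tanh 1.133556) = (0.693, 0.812)

(0.693, 0.812)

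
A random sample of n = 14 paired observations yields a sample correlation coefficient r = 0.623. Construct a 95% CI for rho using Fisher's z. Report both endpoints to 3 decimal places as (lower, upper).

Fisher z: z_r = atanh(r) = ½·ln((1+0.623)/(1−0.623)) = 0.729893
SE(z) = 1/√(n−3) = 1/√11 = 0.301511
95% ⇒ z* = 1.960; margin = 1.960·0.301511 = 0.590962
CI on z-scale: (0.138931, 1.320855)
Back-transform: tanh(0.138931) = 0.138044, tanh(1.320855) = 0.866996

(0.138, 0.867)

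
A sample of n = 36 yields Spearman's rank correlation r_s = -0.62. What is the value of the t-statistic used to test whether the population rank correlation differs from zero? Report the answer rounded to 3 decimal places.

1 − r_s² = 1 − 0.3844 = 0.6156;  √(1−r_s²) = 0.784602
√(n−2) = √34 = 5.830952
t = r_s·√(n−2)/√(1−r_s²) = -0.62 · 5.830952 / 0.784602 = -4.608

-4.608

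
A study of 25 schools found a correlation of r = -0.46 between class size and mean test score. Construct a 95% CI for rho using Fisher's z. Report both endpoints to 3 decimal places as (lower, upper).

(-0.724, -0.079)

Fisher z: z_r = atanh(r) = ½·ln((1+(-0.46))/(1−(-0.46))) = -0.497311
SE(z) = 1/√(n−3) = 1/√22 = 0.213201
95% ⇒ z* = 1.960; margin = 1.960·0.213201 = 0.417874
CI on z-scale: (-0.915185, -0.079437)
Back-transform: tanh(-0.915185) = -0.723612, tanh(-0.079437) = -0.079270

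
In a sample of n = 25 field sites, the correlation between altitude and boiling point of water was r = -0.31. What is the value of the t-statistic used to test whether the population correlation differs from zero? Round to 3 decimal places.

-1.564

t = r·√(n−2) / √(1−r²) with r = -0.31, n = 25
  = -0.31·√23 / √(1 − 0.0961)
  = -0.31·4.795832 / 0.950737
  = -1.486708 / 0.950737 = -1.564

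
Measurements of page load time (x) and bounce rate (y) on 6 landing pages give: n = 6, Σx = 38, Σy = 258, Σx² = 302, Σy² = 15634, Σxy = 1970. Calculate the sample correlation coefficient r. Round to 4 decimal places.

Numerator: nΣxy − (Σx)(Σy) = 6·1970 − (38)(258) = 2016
Denominator: √[(nΣx²−(Σx)²)(nΣy²−(Σy)²)]
  nΣx²−(Σx)² = 6·302 − 1444 = 368;  nΣy²−(Σy)² = 6·15634 − 66564 = 27240
  √(368·27240) = √10024320 = 3166.1207
r = 2016 / 3166.1207 = 0.6367

0.6367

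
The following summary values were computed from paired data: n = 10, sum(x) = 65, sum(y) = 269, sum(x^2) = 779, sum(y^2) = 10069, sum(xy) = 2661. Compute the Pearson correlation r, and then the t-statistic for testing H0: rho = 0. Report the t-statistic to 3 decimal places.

Numerator: nΣxy − (Σx)(Σy) = 10·2661 − (65)(269) = 9125
Denominator: √[(nΣx²−(Σx)²)(nΣy²−(Σy)²)]
  nΣx²−(Σx)² = 10·779 − 4225 = 3565;  nΣy²−(Σy)² = 10·10069 − 72361 = 28329
  √(3565·28329) = √100992885 = 10049.5216
r = 9125 / 10049.5216 = 0.9080
t = r·√(n−2)/√(1−r²) = 0.9080·√8 / √(1−0.824464) = 2.568212 / 0.418970 = 6.130

6.130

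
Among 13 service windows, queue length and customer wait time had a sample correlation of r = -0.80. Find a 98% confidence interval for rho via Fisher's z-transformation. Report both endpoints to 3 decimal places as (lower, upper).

Fisher z: z_r = atanh(r) = ½·ln((1+(-0.80))/(1−(-0.80))) = -1.098612
SE(z) = 1/√(n−3) = 1/√10 = 0.316228
98% ⇒ z* = 2.326; margin = 2.326·0.316228 = 0.735546
CI on z-scale: (-1.834158, -0.363066)
Back-transform: tanh(-1.834158) = -0.950231, tanh(-0.363066) = -0.347912

(-0.950, -0.348)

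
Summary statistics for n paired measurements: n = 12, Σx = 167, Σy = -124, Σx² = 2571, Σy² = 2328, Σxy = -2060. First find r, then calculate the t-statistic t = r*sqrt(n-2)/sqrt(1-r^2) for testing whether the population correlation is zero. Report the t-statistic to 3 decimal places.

-2.761

Numerator: nΣxy − (Σx)(Σy) = 12·(-2060) − (167)(-124) = -4012
Denominator: √[(nΣx²−(Σx)²)(nΣy²−(Σy)²)]
  nΣx²−(Σx)² = 12·2571 − 27889 = 2963;  nΣy²−(Σy)² = 12·2328 − 15376 = 12560
  √(2963·12560) = √37215280 = 6100.4328
r = -4012 / 6100.4328 = -0.6577
t = r·√(n−2)/√(1−r²) = -0.6577·√10 / √(1−0.432569) = -2.079830 / 0.753280 = -2.761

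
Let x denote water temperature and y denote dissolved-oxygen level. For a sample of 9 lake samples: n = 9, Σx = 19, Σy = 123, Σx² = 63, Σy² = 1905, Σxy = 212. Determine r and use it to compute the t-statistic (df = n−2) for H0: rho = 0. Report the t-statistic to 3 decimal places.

-2.360

Numerator: nΣxy − (Σx)(Σy) = 9·212 − (19)(123) = -429
Denominator: √[(nΣx²−(Σx)²)(nΣy²−(Σy)²)]
  nΣx²−(Σx)² = 9·63 − 361 = 206;  nΣy²−(Σy)² = 9·1905 − 15129 = 2016
  √(206·2016) = √415296 = 644.4346
r = -429 / 644.4346 = -0.6657
t = r·√(n−2)/√(1−r²) = -0.6657·√7 / √(1−0.443156) = -1.761277 / 0.746220 = -2.360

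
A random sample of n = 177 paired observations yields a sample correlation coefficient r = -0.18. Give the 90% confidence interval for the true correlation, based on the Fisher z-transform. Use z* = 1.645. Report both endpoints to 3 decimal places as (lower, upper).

(-0.297, -0.057)

z_r = atanh(-0.18) = -0.181983;  SE = 1/√(n−3) = 1/√174 = 0.075810
z-limits: -0.181983 ± 1.645·0.075810 = -0.181983 ± 0.124707 = [-0.306690, -0.057276]
ρ-limits: (tanh -0.306690, tanh -0.057276) = (-0.297, -0.057)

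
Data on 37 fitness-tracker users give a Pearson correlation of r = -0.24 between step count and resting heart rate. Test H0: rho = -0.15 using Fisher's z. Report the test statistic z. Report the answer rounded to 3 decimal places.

z_r = atanh(-0.24) = -0.244774,  z_0 = atanh(-0.15) = -0.151140
SE = 1/√(n−3) = 1/√34 = 0.171499
z = (z_r − z_0)/SE = (-0.244774 − (-0.151140)) / 0.171499 = -0.093634 / 0.171499 = -0.546

-0.546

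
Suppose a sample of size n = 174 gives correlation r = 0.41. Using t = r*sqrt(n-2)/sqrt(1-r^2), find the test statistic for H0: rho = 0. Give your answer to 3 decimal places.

t = r·√(n−2) / √(1−r²) with r = 0.41, n = 174
  = 0.41·√172 / √(1 − 0.1681)
  = 0.41·13.114877 / 0.912086
  = 5.377100 / 0.912086 = 5.895

5.895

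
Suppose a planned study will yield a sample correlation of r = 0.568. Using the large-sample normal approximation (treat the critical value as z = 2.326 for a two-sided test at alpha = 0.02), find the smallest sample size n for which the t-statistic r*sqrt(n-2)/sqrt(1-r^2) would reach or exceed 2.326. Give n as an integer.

14

r√(n−2)/√(1−r²) ≥ 2.326  ⇔  n−2 ≥ (2.326)²·(1−r²)/r²
(1−r²)/r² = (1−0.322624)/0.322624 = 2.0996
n ≥ 2 + 5.410276·2.0996 = 2 + 11.3594 = 13.3594
⌈13.3594⌉ = 14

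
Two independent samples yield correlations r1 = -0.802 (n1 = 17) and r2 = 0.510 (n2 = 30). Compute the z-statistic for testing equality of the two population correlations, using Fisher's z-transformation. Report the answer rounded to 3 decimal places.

-5.061

z1 = atanh(-0.802) = -1.104193,  z2 = atanh(0.510) = 0.562730
SE = √(1/(n1−3) + 1/(n2−3)) = √(1/14 + 1/27) = √(0.0714286 + 0.0370370) = √0.1084656 = 0.329341
z = (z1 − z2)/SE = (-1.104193 − 0.562730) / 0.329341 = -1.666923 / 0.329341 = -5.061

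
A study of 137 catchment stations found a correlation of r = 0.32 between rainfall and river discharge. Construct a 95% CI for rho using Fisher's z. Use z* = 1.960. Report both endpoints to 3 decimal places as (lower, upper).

(0.161, 0.463)

Fisher z: z_r = atanh(r) = ½·ln((1+0.32)/(1−0.32)) = 0.331647
SE(z) = 1/√(n−3) = 1/√134 = 0.086387
95% ⇒ z* = 1.960; margin = 1.960·0.086387 = 0.169319
CI on z-scale: (0.162328, 0.500966)
Back-transform: tanh(0.162328) = 0.160917, tanh(0.500966) = 0.462877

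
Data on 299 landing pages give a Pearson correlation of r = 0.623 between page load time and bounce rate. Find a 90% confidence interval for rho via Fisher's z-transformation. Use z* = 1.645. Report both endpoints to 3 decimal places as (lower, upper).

(0.561, 0.678)

Fisher z: z_r = atanh(r) = ½·ln((1+0.623)/(1−0.623)) = 0.729893
SE(z) = 1/√(n−3) = 1/√296 = 0.058124
90% ⇒ z* = 1.645; margin = 1.645·0.058124 = 0.095614
CI on z-scale: (0.634279, 0.825507)
Back-transform: tanh(0.634279) = 0.560992, tanh(0.825507) = 0.678056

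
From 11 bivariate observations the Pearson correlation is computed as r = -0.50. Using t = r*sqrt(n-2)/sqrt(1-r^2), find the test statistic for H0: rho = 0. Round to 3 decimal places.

1 − r² = 1 − 0.2500 = 0.7500;  √(1−r²) = 0.866025
√(n−2) = √9 = 3.000000
t = r·√(n−2)/√(1−r²) = -0.50 · 3.000000 / 0.866025 = -1.732

-1.732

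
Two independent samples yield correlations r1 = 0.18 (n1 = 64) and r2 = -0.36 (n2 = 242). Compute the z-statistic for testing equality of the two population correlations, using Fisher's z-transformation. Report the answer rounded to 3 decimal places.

3.896

z1 = atanh(0.18) = 0.181983,  z2 = atanh(-0.36) = -0.376886
SE = √(1/(n1−3) + 1/(n2−3)) = √(1/61 + 1/239) = √(0.0163934 + 0.0041841) = √0.0205775 = 0.143449
z = (z1 − z2)/SE = (0.181983 − (-0.376886)) / 0.143449 = 0.558869 / 0.143449 = 3.896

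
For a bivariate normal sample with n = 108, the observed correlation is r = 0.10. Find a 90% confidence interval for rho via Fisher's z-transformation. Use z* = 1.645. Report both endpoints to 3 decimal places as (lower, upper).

z_r = atanh(0.10) = 0.100335;  SE = 1/√(n−3) = 1/√105 = 0.097590
z-limits: 0.100335 ± 1.645·0.097590 = 0.100335 ± 0.160536 = [-0.060201, 0.260871]
ρ-limits: (tanh -0.060201, tanh 0.260871) = (-0.060, 0.255)

(-0.060, 0.255)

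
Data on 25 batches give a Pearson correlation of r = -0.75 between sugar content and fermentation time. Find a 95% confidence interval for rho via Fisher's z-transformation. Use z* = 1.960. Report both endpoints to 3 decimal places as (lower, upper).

Fisher z: z_r = atanh(r) = ½·ln((1+(-0.75))/(1−(-0.75))) = -0.972955
SE(z) = 1/√(n−3) = 1/√22 = 0.213201
95% ⇒ z* = 1.960; margin = 1.960·0.213201 = 0.417874
CI on z-scale: (-1.390829, -0.555081)
Back-transform: tanh(-1.390829) = -0.883353, tanh(-0.555081) = -0.504319

(-0.883, -0.504)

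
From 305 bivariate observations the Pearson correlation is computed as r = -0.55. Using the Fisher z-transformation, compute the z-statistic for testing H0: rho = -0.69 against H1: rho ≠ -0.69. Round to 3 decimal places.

3.990

z_r = atanh(-0.55) = -0.618381,  z_0 = atanh(-0.69) = -0.847956
SE = 1/√(n−3) = 1/√302 = 0.057544
z = (z_r − z_0)/SE = (-0.618381 − (-0.847956)) / 0.057544 = 0.229575 / 0.057544 = 3.990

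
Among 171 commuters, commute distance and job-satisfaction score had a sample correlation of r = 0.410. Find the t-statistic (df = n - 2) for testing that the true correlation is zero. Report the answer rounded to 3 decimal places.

1 − r² = 1 − 0.168100 = 0.831900;  √(1−r²) = 0.912086
√(n−2) = √169 = 13.000000
t = r·√(n−2)/√(1−r²) = 0.410 · 13.000000 / 0.912086 = 5.844

5.844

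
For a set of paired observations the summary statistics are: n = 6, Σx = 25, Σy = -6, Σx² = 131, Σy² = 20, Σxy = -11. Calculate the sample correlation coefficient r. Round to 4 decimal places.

S_xy = nΣxy − ΣxΣy = 6·(-11) − 25·(-6) = -66 − (-150) = 84
S_xx = nΣx² − (Σx)² = 6·131 − 25² = 786 − 625 = 161
S_yy = nΣy² − (Σy)² = 6·20 − (-6)² = 120 − 36 = 84
r = S_xy / √(S_xx·S_yy) = 84 / √(161·84) = 84 / √13524 = 84 / 116.2927 = 0.7223

0.7223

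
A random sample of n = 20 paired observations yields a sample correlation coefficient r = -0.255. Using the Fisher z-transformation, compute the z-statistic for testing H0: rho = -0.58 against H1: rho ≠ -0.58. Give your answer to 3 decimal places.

1.656

z_r = atanh(-0.255) = -0.260753,  z_0 = atanh(-0.58) = -0.662463
SE = 1/√(n−3) = 1/√17 = 0.242536
z = (z_r − z_0)/SE = (-0.260753 − (-0.662463)) / 0.242536 = 0.401710 / 0.242536 = 1.656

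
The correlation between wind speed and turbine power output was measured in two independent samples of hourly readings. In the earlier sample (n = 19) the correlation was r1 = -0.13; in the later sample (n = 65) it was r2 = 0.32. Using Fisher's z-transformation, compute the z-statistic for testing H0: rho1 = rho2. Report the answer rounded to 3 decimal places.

Fisher z-transforms: z1 = atanh(-0.13) = -0.130740, z2 = atanh(0.32) = 0.331647; difference d = -0.462387
Var(d) = 1/16 + 1/62 = 0.0625000 + 0.0161290 = 0.0786290
z = d/√Var(d) = -0.462387 / √0.0786290 = -0.462387 / 0.280409 = -1.649

-1.649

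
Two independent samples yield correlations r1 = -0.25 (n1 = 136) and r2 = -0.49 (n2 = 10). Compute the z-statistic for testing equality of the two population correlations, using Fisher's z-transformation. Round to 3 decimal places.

z1 = atanh(-0.25) = -0.255413,  z2 = atanh(-0.49) = -0.536060
SE = √(1/(n1−3) + 1/(n2−3)) = √(1/133 + 1/7) = √(0.0075188 + 0.1428571) = √0.1503759 = 0.387783
z = (z1 − z2)/SE = (-0.255413 − (-0.536060)) / 0.387783 = 0.280647 / 0.387783 = 0.724

0.724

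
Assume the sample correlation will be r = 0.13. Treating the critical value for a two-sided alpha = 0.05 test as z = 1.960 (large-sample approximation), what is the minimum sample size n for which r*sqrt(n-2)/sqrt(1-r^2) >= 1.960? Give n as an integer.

226

Need r·√(n−2)/√(1−r²) ≥ 1.960
√(n−2) ≥ 1.960·√(1−0.0169) / 0.13 = 1.960·0.991514 / 0.13 = 14.9490
n−2 ≥ 223.4726  ⇒  n ≥ 225.4726
Smallest integer n = 226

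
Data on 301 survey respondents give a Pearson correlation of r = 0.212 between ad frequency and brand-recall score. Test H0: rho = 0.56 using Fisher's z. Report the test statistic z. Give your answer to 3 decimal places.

z_r = atanh(0.212) = 0.215265,  z_0 = atanh(0.56) = 0.632833
SE = 1/√(n−3) = 1/√298 = 0.057928
z = (z_r − z_0)/SE = (0.215265 − 0.632833) / 0.057928 = -0.417568 / 0.057928 = -7.208

-7.208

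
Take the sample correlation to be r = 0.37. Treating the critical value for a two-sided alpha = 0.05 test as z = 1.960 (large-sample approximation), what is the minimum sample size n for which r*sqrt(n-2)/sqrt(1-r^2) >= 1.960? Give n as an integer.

27

Need r·√(n−2)/√(1−r²) ≥ 1.960
√(n−2) ≥ 1.960·√(1−0.1369) / 0.37 = 1.960·0.929032 / 0.37 = 4.9214
n−2 ≥ 24.2202  ⇒  n ≥ 26.2202
Smallest integer n = 27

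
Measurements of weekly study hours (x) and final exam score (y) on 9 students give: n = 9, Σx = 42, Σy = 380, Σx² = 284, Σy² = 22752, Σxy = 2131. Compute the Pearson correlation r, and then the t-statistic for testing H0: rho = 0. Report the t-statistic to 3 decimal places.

1.392

Numerator: nΣxy − (Σx)(Σy) = 9·2131 − (42)(380) = 3219
Denominator: √[(nΣx²−(Σx)²)(nΣy²−(Σy)²)]
  nΣx²−(Σx)² = 9·284 − 1764 = 792;  nΣy²−(Σy)² = 9·22752 − 144400 = 60368
  √(792·60368) = √47811456 = 6914.5829
r = 3219 / 6914.5829 = 0.4655
t = r·√(n−2)/√(1−r²) = 0.4655·√7 / √(1−0.216690) = 1.231597 / 0.885048 = 1.392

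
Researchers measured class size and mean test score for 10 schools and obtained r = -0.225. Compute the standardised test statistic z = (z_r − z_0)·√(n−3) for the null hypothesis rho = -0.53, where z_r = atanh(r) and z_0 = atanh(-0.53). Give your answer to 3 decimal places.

z_r = atanh(-0.225) = -0.228917,  z_0 = atanh(-0.53) = -0.590145
SE = 1/√(n−3) = 1/√7 = 0.377964
z = (z_r − z_0)/SE = (-0.228917 − (-0.590145)) / 0.377964 = 0.361228 / 0.377964 = 0.956

0.956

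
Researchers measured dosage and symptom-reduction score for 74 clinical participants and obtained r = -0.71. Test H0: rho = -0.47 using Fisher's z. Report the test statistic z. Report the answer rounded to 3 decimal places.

-3.178

Fisher z: atanh(-0.71) = -0.887184, atanh(-0.47) = -0.510070
z = (z_r − z_0)·√(n−3) = (-0.887184 − (-0.510070))·√71 = -0.377114 · 8.426150 = -3.178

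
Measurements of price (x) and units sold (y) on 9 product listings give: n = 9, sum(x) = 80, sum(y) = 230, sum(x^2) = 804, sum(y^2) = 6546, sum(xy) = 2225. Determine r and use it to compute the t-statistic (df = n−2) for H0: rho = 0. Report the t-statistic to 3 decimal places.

2.783

S_xy = nΣxy − ΣxΣy = 9·2225 − 80·230 = 20025 − 18400 = 1625
S_xx = nΣx² − (Σx)² = 9·804 − 80² = 7236 − 6400 = 836
S_yy = nΣy² − (Σy)² = 9·6546 − 230² = 58914 − 52900 = 6014
r = S_xy / √(S_xx·S_yy) = 1625 / √(836·6014) = 1625 / √5027704 = 1625 / 2242.2542 = 0.7247
t = r·√(n−2)/√(1−r²) = 0.7247·√7 / √(1−0.525190) = 1.917376 / 0.689065 = 2.783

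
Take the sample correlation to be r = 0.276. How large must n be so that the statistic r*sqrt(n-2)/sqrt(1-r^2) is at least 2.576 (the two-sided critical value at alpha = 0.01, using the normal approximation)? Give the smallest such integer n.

83

Need r·√(n−2)/√(1−r²) ≥ 2.576
√(n−2) ≥ 2.576·√(1−0.076176) / 0.276 = 2.576·0.961158 / 0.276 = 8.9708
n−2 ≥ 80.4753  ⇒  n ≥ 82.4753
Smallest integer n = 83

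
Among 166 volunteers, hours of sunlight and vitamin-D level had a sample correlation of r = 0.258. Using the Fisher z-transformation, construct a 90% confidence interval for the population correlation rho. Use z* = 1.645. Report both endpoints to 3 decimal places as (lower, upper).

(0.134, 0.374)

Fisher z: z_r = atanh(r) = ½·ln((1+0.258)/(1−0.258)) = 0.263965
SE(z) = 1/√(n−3) = 1/√163 = 0.078326
90% ⇒ z* = 1.645; margin = 1.645·0.078326 = 0.128846
CI on z-scale: (0.135119, 0.392811)
Back-transform: tanh(0.135119) = 0.134303, tanh(0.392811) = 0.373781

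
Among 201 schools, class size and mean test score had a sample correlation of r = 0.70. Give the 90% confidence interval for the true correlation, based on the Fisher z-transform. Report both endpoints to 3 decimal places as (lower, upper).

(0.635, 0.755)

z_r = atanh(0.70) = 0.867301;  SE = 1/√(n−3) = 1/√198 = 0.071067
z-limits: 0.867301 ± 1.645·0.071067 = 0.867301 ± 0.116905 = [0.750396, 0.984206]
ρ-limits: (tanh 0.750396, tanh 0.984206) = (0.635, 0.755)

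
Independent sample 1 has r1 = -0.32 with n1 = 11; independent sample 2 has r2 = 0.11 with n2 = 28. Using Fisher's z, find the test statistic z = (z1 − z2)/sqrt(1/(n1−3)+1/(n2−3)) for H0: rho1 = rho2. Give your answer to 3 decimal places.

Fisher z-transforms: z1 = atanh(-0.32) = -0.331647, z2 = atanh(0.11) = 0.110447; difference d = -0.442094
Var(d) = 1/8 + 1/25 = 0.1250000 + 0.0400000 = 0.1650000
z = d/√Var(d) = -0.442094 / √0.1650000 = -0.442094 / 0.406202 = -1.088

-1.088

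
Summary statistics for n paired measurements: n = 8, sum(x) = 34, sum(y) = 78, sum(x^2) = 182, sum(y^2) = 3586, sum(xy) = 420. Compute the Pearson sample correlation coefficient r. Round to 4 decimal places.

0.2719

Numerator: nΣxy − (Σx)(Σy) = 8·420 − (34)(78) = 708
Denominator: √[(nΣx²−(Σx)²)(nΣy²−(Σy)²)]
  nΣx²−(Σx)² = 8·182 − 1156 = 300;  nΣy²−(Σy)² = 8·3586 − 6084 = 22604
  √(300·22604) = √6781200 = 2604.0737
r = 708 / 2604.0737 = 0.2719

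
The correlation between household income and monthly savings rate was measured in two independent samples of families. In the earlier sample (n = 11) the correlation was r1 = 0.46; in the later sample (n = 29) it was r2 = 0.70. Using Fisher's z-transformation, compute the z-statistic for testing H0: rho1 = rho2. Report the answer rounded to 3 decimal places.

Fisher z-transforms: z1 = atanh(0.46) = 0.497311, z2 = atanh(0.70) = 0.867301; difference d = -0.369990
Var(d) = 1/8 + 1/26 = 0.1250000 + 0.0384615 = 0.1634615
z = d/√Var(d) = -0.369990 / √0.1634615 = -0.369990 / 0.404304 = -0.915

-0.915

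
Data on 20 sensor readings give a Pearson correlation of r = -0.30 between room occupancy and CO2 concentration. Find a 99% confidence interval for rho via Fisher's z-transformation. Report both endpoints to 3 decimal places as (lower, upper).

Fisher z: z_r = atanh(r) = ½·ln((1+(-0.30))/(1−(-0.30))) = -0.309520
SE(z) = 1/√(n−3) = 1/√17 = 0.242536
99% ⇒ z* = 2.576; margin = 2.576·0.242536 = 0.624773
CI on z-scale: (-0.934293, 0.315253)
Back-transform: tanh(-0.934293) = -0.732589, tanh(0.315253) = 0.305208

(-0.733, 0.305)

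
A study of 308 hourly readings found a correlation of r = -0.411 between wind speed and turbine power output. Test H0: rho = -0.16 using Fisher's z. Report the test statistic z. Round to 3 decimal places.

z_r = atanh(-0.411) = -0.436814,  z_0 = atanh(-0.16) = -0.161387
SE = 1/√(n−3) = 1/√305 = 0.057260
z = (z_r − z_0)/SE = (-0.436814 − (-0.161387)) / 0.057260 = -0.275427 / 0.057260 = -4.810

-4.810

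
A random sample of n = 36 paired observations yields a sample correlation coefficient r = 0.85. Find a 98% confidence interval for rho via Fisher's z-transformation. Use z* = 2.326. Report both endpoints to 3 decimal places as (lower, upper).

(0.692, 0.930)

z_r = atanh(0.85) = 1.256153;  SE = 1/√(n−3) = 1/√33 = 0.174078
z-limits: 1.256153 ± 2.326·0.174078 = 1.256153 ± 0.404905 = [0.851248, 1.661058]
ρ-limits: (tanh 0.851248, tanh 1.661058) = (0.692, 0.930)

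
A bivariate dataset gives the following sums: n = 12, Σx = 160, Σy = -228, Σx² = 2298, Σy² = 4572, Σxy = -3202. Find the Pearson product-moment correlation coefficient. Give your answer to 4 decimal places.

-0.8149

S_xy = nΣxy − ΣxΣy = 12·(-3202) − 160·(-228) = -38424 − (-36480) = -1944
S_xx = nΣx² − (Σx)² = 12·2298 − 160² = 27576 − 25600 = 1976
S_yy = nΣy² − (Σy)² = 12·4572 − (-228)² = 54864 − 51984 = 2880
r = S_xy / √(S_xx·S_yy) = -1944 / √(1976·2880) = -1944 / √5690880 = -1944 / 2385.5565 = -0.8149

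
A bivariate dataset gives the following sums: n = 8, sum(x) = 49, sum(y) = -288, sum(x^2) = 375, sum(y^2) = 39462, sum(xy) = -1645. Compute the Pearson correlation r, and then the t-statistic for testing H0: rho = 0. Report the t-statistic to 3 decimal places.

S_xy = nΣxy − ΣxΣy = 8·(-1645) − 49·(-288) = -13160 − (-14112) = 952
S_xx = nΣx² − (Σx)² = 8·375 − 49² = 3000 − 2401 = 599
S_yy = nΣy² − (Σy)² = 8·39462 − (-288)² = 315696 − 82944 = 232752
r = S_xy / √(S_xx·S_yy) = 952 / √(599·232752) = 952 / √139418448 = 952 / 11807.5589 = 0.0806
t = r·√(n−2)/√(1−r²) = 0.0806·√6 / √(1−0.006496) = 0.197429 / 0.996747 = 0.198

0.198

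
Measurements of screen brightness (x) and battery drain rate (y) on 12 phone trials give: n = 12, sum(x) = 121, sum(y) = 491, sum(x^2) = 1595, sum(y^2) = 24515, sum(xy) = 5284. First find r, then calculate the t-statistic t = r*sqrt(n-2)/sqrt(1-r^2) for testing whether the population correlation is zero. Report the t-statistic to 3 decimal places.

S_xy = nΣxy − ΣxΣy = 12·5284 − 121·491 = 63408 − 59411 = 3997
S_xx = nΣx² − (Σx)² = 12·1595 − 121² = 19140 − 14641 = 4499
S_yy = nΣy² − (Σy)² = 12·24515 − 491² = 294180 − 241081 = 53099
r = S_xy / √(S_xx·S_yy) = 3997 / √(4499·53099) = 3997 / √238892401 = 3997 / 15456.1444 = 0.2586
t = r·√(n−2)/√(1−r²) = 0.2586·√10 / √(1−0.066874) = 0.817765 / 0.965984 = 0.847

0.847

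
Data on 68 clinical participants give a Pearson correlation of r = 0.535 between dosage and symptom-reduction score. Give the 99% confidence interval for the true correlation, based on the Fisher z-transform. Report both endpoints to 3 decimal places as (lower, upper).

(0.271, 0.724)

Fisher z: z_r = atanh(r) = ½·ln((1+0.535)/(1−0.535)) = 0.597124
SE(z) = 1/√(n−3) = 1/√65 = 0.124035
99% ⇒ z* = 2.576; margin = 2.576·0.124035 = 0.319514
CI on z-scale: (0.277610, 0.916638)
Back-transform: tanh(0.277610) = 0.270692, tanh(0.916638) = 0.724303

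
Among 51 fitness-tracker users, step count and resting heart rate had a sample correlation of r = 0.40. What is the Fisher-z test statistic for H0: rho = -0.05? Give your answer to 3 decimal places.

Fisher z: atanh(0.40) = 0.423649, atanh(-0.05) = -0.050042
z = (z_r − z_0)·√(n−3) = (0.423649 − (-0.050042))·√48 = 0.473691 · 6.928203 = 3.282

3.282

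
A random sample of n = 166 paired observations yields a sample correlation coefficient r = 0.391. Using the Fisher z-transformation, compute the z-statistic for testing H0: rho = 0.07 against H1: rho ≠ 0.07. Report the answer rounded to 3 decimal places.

4.377

z_r = atanh(0.391) = 0.412980,  z_0 = atanh(0.07) = 0.070115
SE = 1/√(n−3) = 1/√163 = 0.078326
z = (z_r − z_0)/SE = (0.412980 − 0.070115) / 0.078326 = 0.342865 / 0.078326 = 4.377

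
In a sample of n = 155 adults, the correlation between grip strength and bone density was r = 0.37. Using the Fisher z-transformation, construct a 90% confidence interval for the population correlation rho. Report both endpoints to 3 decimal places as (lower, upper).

z_r = atanh(0.37) = 0.388423;  SE = 1/√(n−3) = 1/√152 = 0.081111
z-limits: 0.388423 ± 1.645·0.081111 = 0.388423 ± 0.133428 = [0.254995, 0.521851]
ρ-limits: (tanh 0.254995, tanh 0.521851) = (0.250, 0.479)

(0.250, 0.479)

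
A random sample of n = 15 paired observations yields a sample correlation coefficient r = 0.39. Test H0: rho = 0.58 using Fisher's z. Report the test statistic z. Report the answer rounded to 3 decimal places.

-0.868

Fisher z: atanh(0.39) = 0.411800, atanh(0.58) = 0.662463
z = (z_r − z_0)·√(n−3) = (0.411800 − 0.662463)·√12 = -0.250663 · 3.464102 = -0.868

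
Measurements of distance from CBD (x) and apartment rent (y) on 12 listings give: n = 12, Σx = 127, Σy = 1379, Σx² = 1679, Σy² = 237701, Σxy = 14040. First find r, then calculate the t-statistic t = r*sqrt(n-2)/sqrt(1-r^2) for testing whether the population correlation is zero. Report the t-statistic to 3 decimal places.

S_xy = nΣxy − ΣxΣy = 12·14040 − 127·1379 = 168480 − 175133 = -6653
S_xx = nΣx² − (Σx)² = 12·1679 − 127² = 20148 − 16129 = 4019
S_yy = nΣy² − (Σy)² = 12·237701 − 1379² = 2852412 − 1901641 = 950771
r = S_xy / √(S_xx·S_yy) = -6653 / √(4019·950771) = -6653 / √3821148649 = -6653 / 61815.4402 = -0.1076
t = r·√(n−2)/√(1−r²) = -0.1076·√10 / √(1−0.011578) = -0.340261 / 0.994194 = -0.342

-0.342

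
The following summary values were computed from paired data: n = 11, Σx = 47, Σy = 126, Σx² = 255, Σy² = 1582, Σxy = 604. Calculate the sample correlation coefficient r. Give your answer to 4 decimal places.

0.7571

S_xy = nΣxy − ΣxΣy = 11·604 − 47·126 = 6644 − 5922 = 722
S_xx = nΣx² − (Σx)² = 11·255 − 47² = 2805 − 2209 = 596
S_yy = nΣy² − (Σy)² = 11·1582 − 126² = 17402 − 15876 = 1526
r = S_xy / √(S_xx·S_yy) = 722 / √(596·1526) = 722 / √909496 = 722 / 953.6750 = 0.7571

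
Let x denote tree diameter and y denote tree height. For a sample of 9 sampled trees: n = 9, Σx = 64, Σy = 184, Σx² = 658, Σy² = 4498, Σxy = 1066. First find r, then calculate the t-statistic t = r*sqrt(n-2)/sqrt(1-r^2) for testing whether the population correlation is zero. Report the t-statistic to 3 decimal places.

-2.131

Numerator: nΣxy − (Σx)(Σy) = 9·1066 − (64)(184) = -2182
Denominator: √[(nΣx²−(Σx)²)(nΣy²−(Σy)²)]
  nΣx²−(Σx)² = 9·658 − 4096 = 1826;  nΣy²−(Σy)² = 9·4498 − 33856 = 6626
  √(1826·6626) = √12099076 = 3478.3726
r = -2182 / 3478.3726 = -0.6273
t = r·√(n−2)/√(1−r²) = -0.6273·√7 / √(1−0.393505) = -1.659680 / 0.778778 = -2.131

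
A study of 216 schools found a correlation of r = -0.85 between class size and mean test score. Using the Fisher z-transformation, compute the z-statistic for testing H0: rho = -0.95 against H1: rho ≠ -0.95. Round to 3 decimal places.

8.401

z_r = atanh(-0.85) = -1.256153,  z_0 = atanh(-0.95) = -1.831781
SE = 1/√(n−3) = 1/√213 = 0.068519
z = (z_r − z_0)/SE = (-1.256153 − (-1.831781)) / 0.068519 = 0.575628 / 0.068519 = 8.401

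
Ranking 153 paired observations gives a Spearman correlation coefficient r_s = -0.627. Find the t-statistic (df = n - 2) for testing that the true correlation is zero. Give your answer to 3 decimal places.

1 − r_s² = 1 − 0.393129 = 0.606871;  √(1−r_s²) = 0.779019
√(n−2) = √151 = 12.288206
t = r_s·√(n−2)/√(1−r_s²) = -0.627 · 12.288206 / 0.779019 = -9.890

-9.890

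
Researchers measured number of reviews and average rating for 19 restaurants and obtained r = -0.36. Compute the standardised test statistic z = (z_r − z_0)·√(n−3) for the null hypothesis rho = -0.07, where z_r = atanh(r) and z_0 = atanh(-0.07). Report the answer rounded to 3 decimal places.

-1.227

z_r = atanh(-0.36) = -0.376886,  z_0 = atanh(-0.07) = -0.070115
SE = 1/√(n−3) = 1/√16 = 0.250000
z = (z_r − z_0)/SE = (-0.376886 − (-0.070115)) / 0.250000 = -0.306771 / 0.250000 = -1.227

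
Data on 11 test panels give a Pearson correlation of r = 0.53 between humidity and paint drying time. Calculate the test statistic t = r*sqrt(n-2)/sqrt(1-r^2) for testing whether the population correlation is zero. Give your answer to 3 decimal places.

1.875

t = r·√(n−2) / √(1−r²) with r = 0.53, n = 11
  = 0.53·√9 / √(1 − 0.2809)
  = 0.53·3.000000 / 0.847998
  = 1.590000 / 0.847998 = 1.875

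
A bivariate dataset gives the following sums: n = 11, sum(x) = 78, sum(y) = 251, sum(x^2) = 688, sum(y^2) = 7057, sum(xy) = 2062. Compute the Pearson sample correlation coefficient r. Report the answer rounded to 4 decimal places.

S_xy = nΣxy − ΣxΣy = 11·2062 − 78·251 = 22682 − 19578 = 3104
S_xx = nΣx² − (Σx)² = 11·688 − 78² = 7568 − 6084 = 1484
S_yy = nΣy² − (Σy)² = 11·7057 − 251² = 77627 − 63001 = 14626
r = S_xy / √(S_xx·S_yy) = 3104 / √(1484·14626) = 3104 / √21704984 = 3104 / 4658.8608 = 0.6663

0.6663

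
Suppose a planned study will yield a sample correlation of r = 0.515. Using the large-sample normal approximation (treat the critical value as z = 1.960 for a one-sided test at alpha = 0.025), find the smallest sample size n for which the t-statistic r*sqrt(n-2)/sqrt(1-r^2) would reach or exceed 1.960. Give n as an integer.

Need r·√(n−2)/√(1−r²) ≥ 1.960
√(n−2) ≥ 1.960·√(1−0.265225) / 0.515 = 1.960·0.857190 / 0.515 = 3.2623
n−2 ≥ 10.6426  ⇒  n ≥ 12.6426
Smallest integer n = 13

13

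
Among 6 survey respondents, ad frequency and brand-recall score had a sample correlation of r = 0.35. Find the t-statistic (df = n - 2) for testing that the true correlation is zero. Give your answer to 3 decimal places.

0.747

t = r·√(n−2) / √(1−r²) with r = 0.35, n = 6
  = 0.35·√4 / √(1 − 0.1225)
  = 0.35·2.000000 / 0.936750
  = 0.700000 / 0.936750 = 0.747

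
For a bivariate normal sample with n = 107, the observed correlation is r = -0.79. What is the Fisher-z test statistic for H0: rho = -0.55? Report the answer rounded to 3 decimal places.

Fisher z: atanh(-0.79) = -1.071432, atanh(-0.55) = -0.618381
z = (z_r − z_0)·√(n−3) = (-1.071432 − (-0.618381))·√104 = -0.453051 · 10.198039 = -4.620

-4.620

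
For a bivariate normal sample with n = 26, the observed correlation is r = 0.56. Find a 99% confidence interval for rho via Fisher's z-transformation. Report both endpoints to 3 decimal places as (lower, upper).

z_r = atanh(0.56) = 0.632833;  SE = 1/√(n−3) = 1/√23 = 0.208514
z-limits: 0.632833 ± 2.576·0.208514 = 0.632833 ± 0.537132 = [0.095701, 1.169965]
ρ-limits: (tanh 0.095701, tanh 1.169965) = (0.095, 0.824)

(0.095, 0.824)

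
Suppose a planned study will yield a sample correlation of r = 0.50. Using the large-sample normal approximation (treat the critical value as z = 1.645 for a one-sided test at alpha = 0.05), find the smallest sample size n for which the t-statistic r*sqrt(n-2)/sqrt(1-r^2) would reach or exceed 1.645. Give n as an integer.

11

r√(n−2)/√(1−r²) ≥ 1.645  ⇔  n−2 ≥ (1.645)²·(1−r²)/r²
(1−r²)/r² = (1−0.2500)/0.2500 = 3.0000
n ≥ 2 + 2.706025·3.0000 = 2 + 8.1181 = 10.1181
⌈10.1181⌉ = 11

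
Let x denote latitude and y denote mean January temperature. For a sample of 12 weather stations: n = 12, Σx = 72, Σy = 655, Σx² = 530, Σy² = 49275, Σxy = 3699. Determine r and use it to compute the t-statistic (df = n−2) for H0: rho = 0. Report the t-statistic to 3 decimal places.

-0.648

Numerator: nΣxy − (Σx)(Σy) = 12·3699 − (72)(655) = -2772
Denominator: √[(nΣx²−(Σx)²)(nΣy²−(Σy)²)]
  nΣx²−(Σx)² = 12·530 − 5184 = 1176;  nΣy²−(Σy)² = 12·49275 − 429025 = 162275
  √(1176·162275) = √190835400 = 13814.3187
r = -2772 / 13814.3187 = -0.2007
t = r·√(n−2)/√(1−r²) = -0.2007·√10 / √(1−0.040280) = -0.634669 / 0.979653 = -0.648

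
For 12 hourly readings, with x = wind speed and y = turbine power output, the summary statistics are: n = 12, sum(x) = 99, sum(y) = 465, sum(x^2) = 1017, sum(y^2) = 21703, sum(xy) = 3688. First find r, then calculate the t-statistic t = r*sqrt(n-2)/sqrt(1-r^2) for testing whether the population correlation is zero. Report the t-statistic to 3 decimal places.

Numerator: nΣxy − (Σx)(Σy) = 12·3688 − (99)(465) = -1779
Denominator: √[(nΣx²−(Σx)²)(nΣy²−(Σy)²)]
  nΣx²−(Σx)² = 12·1017 − 9801 = 2403;  nΣy²−(Σy)² = 12·21703 − 216225 = 44211
  √(2403·44211) = √106239033 = 10307.2321
r = -1779 / 10307.2321 = -0.1726
t = r·√(n−2)/√(1−r²) = -0.1726·√10 / √(1−0.029791) = -0.545809 / 0.984992 = -0.554

-0.554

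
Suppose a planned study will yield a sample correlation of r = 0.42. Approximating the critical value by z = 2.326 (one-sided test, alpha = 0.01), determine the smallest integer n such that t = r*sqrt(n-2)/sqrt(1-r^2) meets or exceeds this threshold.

28

r√(n−2)/√(1−r²) ≥ 2.326  ⇔  n−2 ≥ (2.326)²·(1−r²)/r²
(1−r²)/r² = (1−0.1764)/0.1764 = 4.6689
n ≥ 2 + 5.410276·4.6689 = 2 + 25.2600 = 27.2600
⌈27.2600⌉ = 28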